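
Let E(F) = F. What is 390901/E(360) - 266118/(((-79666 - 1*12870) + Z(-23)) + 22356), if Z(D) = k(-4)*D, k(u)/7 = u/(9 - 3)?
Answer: 41230916929/37839240 ≈ 1089.6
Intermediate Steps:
k(u) = 7*u/6 (k(u) = 7*(u/(9 - 3)) = 7*(u/6) = 7*u/6)
Z(D) = -14*D/3 (Z(D) = ((7/6)*(-4))*D = -14*D/3)
390901/E(360) - 266118/(((-79666 - 1*12870) + Z(-23)) + 22356) = 390901/360 - 266118/(((-79666 - 1*12870) - 14/3*(-23)) + 22356) = 390901*(1/360) - 266118/(((-79666 - 12870) + 322/3) + 22356) = 390901/360 - 266118/((-92536 + 322/3) + 22356) = 390901/360 - 266118/(-277286/3 + 22356) = 390901/360 - 266118/(-210218/3) = 390901/360 - 266118*(-3/210218) = 390901/360 + 399177/105109 = 41230916929/37839240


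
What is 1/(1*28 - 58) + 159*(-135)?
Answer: -643951/30 ≈ -21465.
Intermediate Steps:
1/(1*28 - 58) + 159*(-135) = 1/(28 - 58) - 21465 = 1/(-30) - 21465 = -1/30 - 21465 = -643951/30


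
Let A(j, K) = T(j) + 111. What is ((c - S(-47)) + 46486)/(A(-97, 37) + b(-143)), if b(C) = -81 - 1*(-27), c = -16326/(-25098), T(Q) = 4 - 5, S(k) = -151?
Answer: 48771323/58562 ≈ 832.82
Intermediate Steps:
T(Q) = -1
c = 2721/4183 (c = -16326*(-1/25098) = 2721/4183 ≈ 0.65049)
A(j, K) = 110 (A(j, K) = -1 + 111 = 110)
b(C) = -54 (b(C) = -81 + 27 = -54)
((c - S(-47)) + 46486)/(A(-97, 37) + b(-143)) = ((2721/4183 - 1*(-151)) + 46486)/(110 - 54) = ((2721/4183 + 151) + 46486)/56 = (634354/4183 + 46486)*(1/56) = (195085292/4183)*(1/56) = 48771323/58562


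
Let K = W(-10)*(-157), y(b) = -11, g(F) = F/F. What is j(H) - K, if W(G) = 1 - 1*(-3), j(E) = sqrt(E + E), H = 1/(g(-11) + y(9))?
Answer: 628 + I*sqrt(5)/5 ≈ 628.0 + 0.44721*I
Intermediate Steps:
g(F) = 1
H = -1/10 (H = 1/(1 - 11) = 1/(-10) = -1/10 ≈ -0.10000)
j(E) = sqrt(2)*sqrt(E) (j(E) = sqrt(2*E) = sqrt(2)*sqrt(E))
W(G) = 4 (W(G) = 1 + 3 = 4)
K = -628 (K = 4*(-157) = -628)
j(H) - K = sqrt(2)*sqrt(-1/10) - 1*(-628) = sqrt(2)*(I*sqrt(10)/10) + 628 = I*sqrt(5)/5 + 628 = 628 + I*sqrt(5)/5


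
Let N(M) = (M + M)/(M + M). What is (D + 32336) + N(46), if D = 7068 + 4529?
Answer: 43934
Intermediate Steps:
D = 11597
N(M) = 1 (N(M) = (2*M)/((2*M)) = (2*M)*(1/(2*M)) = 1)
(D + 32336) + N(46) = (11597 + 32336) + 1 = 43933 + 1 = 43934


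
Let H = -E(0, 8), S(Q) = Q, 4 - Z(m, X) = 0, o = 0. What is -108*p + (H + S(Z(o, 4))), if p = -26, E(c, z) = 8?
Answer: 2804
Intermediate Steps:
Z(m, X) = 4 (Z(m, X) = 4 - 1*0 = 4 + 0 = 4)
H = -8 (H = -1*8 = -8)
-108*p + (H + S(Z(o, 4))) = -108*(-26) + (-8 + 4) = 2808 - 4 = 2804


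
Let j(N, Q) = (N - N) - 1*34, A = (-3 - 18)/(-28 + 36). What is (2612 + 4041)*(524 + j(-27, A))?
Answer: 3259970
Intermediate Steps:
A = -21/8 ≈ -2.6250
j(N, Q) = -34 (j(N, Q) = 0 - 34 = -34)
(2612 + 4041)*(524 + j(-27, A)) = (2612 + 4041)*(524 - 34) = 6653*490 = 3259970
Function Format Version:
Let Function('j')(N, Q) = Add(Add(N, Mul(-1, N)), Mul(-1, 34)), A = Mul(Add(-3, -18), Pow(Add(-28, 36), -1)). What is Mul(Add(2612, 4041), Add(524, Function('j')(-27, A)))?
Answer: 3259970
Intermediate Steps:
A = Rational(-21, 8) (A = Mul(-21, Pow(8, -1)) = Mul(-21, Rational(1, 8)) = Rational(-21, 8) ≈ -2.6250)
Function('j')(N, Q) = -34 (Function('j')(N, Q) = Add(0, -34) = -34)
Mul(Add(2612, 4041), Add(524, Function('j')(-27, A))) = Mul(Add(2612, 4041), Add(524, -34)) = Mul(6653, 490) = 3259970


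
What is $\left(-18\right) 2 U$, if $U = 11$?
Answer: $-396$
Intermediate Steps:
$\left(-18\right) 2 U = \left(-18\right) 2 \cdot 11 = \left(-36\right) 11 = -396$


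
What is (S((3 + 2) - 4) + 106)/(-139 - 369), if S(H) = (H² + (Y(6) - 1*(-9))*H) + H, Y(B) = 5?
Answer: -61/254 ≈ -0.24016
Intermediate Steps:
S(H) = H² + 15*H (S(H) = (H² + (5 - 1*(-9))*H) + H = (H² + (5 + 9)*H) + H = (H² + 14*H) + H = H² + 15*H)
(S((3 + 2) - 4) + 106)/(-139 - 369) = (((3 + 2) - 4)*(15 + ((3 + 2) - 4)) + 106)/(-139 - 369) = ((5 - 4)*(15 + (5 - 4)) + 106)/(-508) = (1*(15 + 1) + 106)*(-1/508) = (1*16 + 106)*(-1/508) = (16 + 106)*(-1/508) = 122*(-1/508) = -61/254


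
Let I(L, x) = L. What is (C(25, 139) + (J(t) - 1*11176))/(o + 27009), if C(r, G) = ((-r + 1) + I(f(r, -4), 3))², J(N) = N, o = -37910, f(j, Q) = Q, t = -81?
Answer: 10473/10901 ≈ 0.96074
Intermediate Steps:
C(r, G) = (-3 - r)² (C(r, G) = ((-r + 1) - 4)² = ((1 - r) - 4)² = (-3 - r)²)
(C(25, 139) + (J(t) - 1*11176))/(o + 27009) = ((3 + 25)² + (-81 - 1*11176))/(-37910 + 27009) = (28² + (-81 - 11176))/(-10901) = (784 - 11257)*(-1/10901) = -10473*(-1/10901) = 10473/10901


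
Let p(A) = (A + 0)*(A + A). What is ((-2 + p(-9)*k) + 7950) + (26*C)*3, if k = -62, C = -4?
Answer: -2408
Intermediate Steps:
p(A) = 2*A² (p(A) = A*(2*A) = 2*A²)
((-2 + p(-9)*k) + 7950) + (26*C)*3 = ((-2 + (2*(-9)²)*(-62)) + 7950) + (26*(-4))*3 = ((-2 + (2*81)*(-62)) + 7950) - 104*3 = ((-2 + 162*(-62)) + 7950) - 312 = ((-2 - 10044) + 7950) - 312 = (-10046 + 7950) - 312 = -2096 - 312 = -2408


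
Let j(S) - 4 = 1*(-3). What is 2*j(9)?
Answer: 2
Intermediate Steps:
j(S) = 1 (j(S) = 4 + 1*(-3) = 4 - 3 = 1)
2*j(9) = 2*1 = 2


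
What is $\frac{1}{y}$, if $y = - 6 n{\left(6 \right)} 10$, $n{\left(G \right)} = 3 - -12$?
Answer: $- \frac{1}{900} \approx -0.0011111$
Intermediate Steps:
$n{\left(G \right)} = 15$ ($n{\left(G \right)} = 3 + 12 = 15$)
$y = -900$ ($y = \left(-6\right) 15 \cdot 10 = \left(-90\right) 10 = -900$)
$\frac{1}{y} = \frac{1}{-900} = - \frac{1}{900}$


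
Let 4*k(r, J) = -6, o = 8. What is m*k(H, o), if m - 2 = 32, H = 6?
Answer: -51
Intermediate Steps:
k(r, J) = -3/2 (k(r, J) = (¼)*(-6) = -3/2)
m = 34 (m = 2 + 32 = 34)
m*k(H, o) = 34*(-3/2) = -51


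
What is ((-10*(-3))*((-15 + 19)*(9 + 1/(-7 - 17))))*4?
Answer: 4300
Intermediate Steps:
((-10*(-3))*((-15 + 19)*(9 + 1/(-7 - 17))))*4 = (30*(4*(9 + 1/(-24))))*4 = (30*(4*(9 - 1/24)))*4 = (30*(4*(215/24)))*4 = (30*(215/6))*4 = 1075*4 = 4300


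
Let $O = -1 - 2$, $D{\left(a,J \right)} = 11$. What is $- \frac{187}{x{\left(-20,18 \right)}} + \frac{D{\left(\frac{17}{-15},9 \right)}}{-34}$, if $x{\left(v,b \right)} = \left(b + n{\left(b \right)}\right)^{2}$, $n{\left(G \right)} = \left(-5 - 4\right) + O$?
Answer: $- \frac{3377}{612} \approx -5.518$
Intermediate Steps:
$O = -3$ ($O = -1 - 2 = -3$)
$n{\left(G \right)} = -12$ ($n{\left(G \right)} = \left(-5 - 4\right) - 3 = -9 - 3 = -12$)
$x{\left(v,b \right)} = \left(-12 + b\right)^{2}$ ($x{\left(v,b \right)} = \left(b - 12\right)^{2} = \left(-12 + b\right)^{2}$)
$- \frac{187}{x{\left(-20,18 \right)}} + \frac{D{\left(\frac{17}{-15},9 \right)}}{-34} = - \frac{187}{\left(-12 + 18\right)^{2}} + \frac{11}{-34} = - \frac{187}{6^{2}} + 11 \left(- \frac{1}{34}\right) = - \frac{187}{36} - \frac{11}{34} = - \frac{3377}{612}$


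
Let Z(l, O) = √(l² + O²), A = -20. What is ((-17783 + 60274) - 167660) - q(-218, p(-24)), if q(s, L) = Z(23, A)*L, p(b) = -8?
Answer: -125169 + 8*√929 ≈ -1.2493e+5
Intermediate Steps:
Z(l, O) = √(O² + l²)
q(s, L) = L*√929 (q(s, L) = √((-20)² + 23²)*L = √(400 + 529)*L = √929*L = L*√929)
((-17783 + 60274) - 167660) - q(-218, p(-24)) = ((-17783 + 60274) - 167660) - (-8)*√929 = (42491 - 167660) + 8*√929 = -125169 + 8*√929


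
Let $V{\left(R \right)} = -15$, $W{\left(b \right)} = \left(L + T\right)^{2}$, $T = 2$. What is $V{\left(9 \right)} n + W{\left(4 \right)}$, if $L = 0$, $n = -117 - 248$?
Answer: $5479$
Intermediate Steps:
$n = -365$ ($n = -117 - 248 = -365$)
$W{\left(b \right)} = 4$ ($W{\left(b \right)} = \left(0 + 2\right)^{2} = 2^{2} = 4$)
$V{\left(9 \right)} n + W{\left(4 \right)} = \left(-15\right) \left(-365\right) + 4 = 5475 + 4 = 5479$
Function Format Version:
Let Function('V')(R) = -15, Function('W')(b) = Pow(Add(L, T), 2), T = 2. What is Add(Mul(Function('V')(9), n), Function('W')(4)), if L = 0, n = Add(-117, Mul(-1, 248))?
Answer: 5479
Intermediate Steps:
n = -365 (n = Add(-117, -248) = -365)
Function('W')(b) = 4 (Function('W')(b) = Pow(Add(0, 2), 2) = Pow(2, 2) = 4)
Add(Mul(Function('V')(9), n), Function('W')(4)) = Add(Mul(-15, -365), 4) = Add(5475, 4) = 5479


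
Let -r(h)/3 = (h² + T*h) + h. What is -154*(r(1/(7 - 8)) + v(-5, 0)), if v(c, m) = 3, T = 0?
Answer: -462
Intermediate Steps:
r(h) = -3*h - 3*h² (r(h) = -3*((h² + 0*h) + h) = -3*((h² + 0) + h) = -3*(h² + h) = -3*(h + h²) = -3*h - 3*h²)
-154*(r(1/(7 - 8)) + v(-5, 0)) = -154*(-3*(1 + 1/(7 - 8))/(7 - 8) + 3) = -154*(-3*(1 + 1/(-1))/(-1) + 3) = -154*(-3*(-1)*(1 - 1) + 3) = -154*(-3*(-1)*0 + 3) = -154*(0 + 3) = -154*3 = -462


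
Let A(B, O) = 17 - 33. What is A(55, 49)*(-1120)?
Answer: 17920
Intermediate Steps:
A(B, O) = -16
A(55, 49)*(-1120) = -16*(-1120) = 17920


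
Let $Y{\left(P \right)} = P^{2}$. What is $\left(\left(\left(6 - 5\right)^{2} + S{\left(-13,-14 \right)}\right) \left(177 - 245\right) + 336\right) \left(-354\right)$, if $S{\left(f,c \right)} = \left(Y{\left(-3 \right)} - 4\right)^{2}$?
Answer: $506928$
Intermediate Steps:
$S{\left(f,c \right)} = 25$ ($S{\left(f,c \right)} = \left(\left(-3\right)^{2} - 4\right)^{2} = \left(9 - 4\right)^{2} = 5^{2} = 25$)
$\left(\left(\left(6 - 5\right)^{2} + S{\left(-13,-14 \right)}\right) \left(177 - 245\right) + 336\right) \left(-354\right) = \left(\left(\left(6 - 5\right)^{2} + 25\right) \left(177 - 245\right) + 336\right) \left(-354\right) = \left(\left(1^{2} + 25\right) \left(-68\right) + 336\right) \left(-354\right) = \left(\left(1 + 25\right) \left(-68\right) + 336\right) \left(-354\right) = \left(26 \left(-68\right) + 336\right) \left(-354\right) = \left(-1768 + 336\right) \left(-354\right) = \left(-1432\right) \left(-354\right) = 506928$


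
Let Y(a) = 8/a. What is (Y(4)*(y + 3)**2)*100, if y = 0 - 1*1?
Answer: 800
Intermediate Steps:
y = -1 (y = 0 - 1 = -1)
(Y(4)*(y + 3)**2)*100 = ((8/4)*(-1 + 3)**2)*100 = ((8*(1/4))*2**2)*100 = (2*4)*100 = 8*100 = 800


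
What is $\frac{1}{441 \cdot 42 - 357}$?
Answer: $\frac{1}{18165} \approx 5.5051 \cdot 10^{-5}$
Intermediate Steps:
$\frac{1}{441 \cdot 42 - 357} = \frac{1}{18522 - 357} = \frac{1}{18165}$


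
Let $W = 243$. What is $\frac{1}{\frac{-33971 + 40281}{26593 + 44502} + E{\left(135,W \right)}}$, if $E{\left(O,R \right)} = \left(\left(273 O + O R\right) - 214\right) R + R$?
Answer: $\frac{14219}{239954456261} \approx 5.9257 \cdot 10^{-8}$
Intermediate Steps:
$E{\left(O,R \right)} = R + R \left(-214 + 273 O + O R\right)$ ($E{\left(O,R \right)} = \left(-214 + 273 O + O R\right) R + R = R \left(-214 + 273 O + O R\right) + R = R + R \left(-214 + 273 O + O R\right)$)
$\frac{1}{\frac{-33971 + 40281}{26593 + 44502} + E{\left(135,W \right)}} = \frac{1}{\frac{-33971 + 40281}{26593 + 44502} + 243 \left(-213 + 273 \cdot 135 + 135 \cdot 243\right)} = \frac{1}{\frac{6310}{71095} + 243 \left(-213 + 36855 + 32805\right)} = \frac{1}{6310 \cdot \frac{1}{71095} + 243 \cdot 69447} = \frac{1}{\frac{1262}{14219} + 16875621} = \frac{1}{\frac{239954456261}{14219}} = \frac{14219}{239954456261}$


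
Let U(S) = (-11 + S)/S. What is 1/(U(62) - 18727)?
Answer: -62/1161023 ≈ -5.3401e-5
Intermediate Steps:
U(S) = (-11 + S)/S
1/(U(62) - 18727) = 1/((-11 + 62)/62 - 18727) = 1/((1/62)*51 - 18727) = 1/(51/62 - 18727) = 1/(-1161023/62) = -62/1161023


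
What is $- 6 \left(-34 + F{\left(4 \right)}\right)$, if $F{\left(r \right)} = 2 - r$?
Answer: $216$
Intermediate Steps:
$- 6 \left(-34 + F{\left(4 \right)}\right) = - 6 \left(-34 + \left(2 - 4\right)\right) = - 6 \left(-34 - 2\right) = \left(-6\right) \left(-36\right) = 216$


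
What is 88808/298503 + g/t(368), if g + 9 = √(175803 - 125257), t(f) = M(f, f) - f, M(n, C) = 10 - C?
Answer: 1316885/4249278 - √50546/726 ≈ 0.00023249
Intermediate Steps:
t(f) = 10 - 2*f (t(f) = (10 - f) - f = 10 - 2*f)
g = -9 + √50546 (g = -9 + √(175803 - 125257) = -9 + √50546 ≈ 215.82)
88808/298503 + g/t(368) = 88808/298503 + (-9 + √50546)/(10 - 2*368) = 88808*(1/298503) + (-9 + √50546)/(10 - 736) = 5224/17559 + (-9 + √50546)/(-726) = 5224/17559 + (-9 + √50546)*(-1/726) = 5224/17559 + (3/242 - √50546/726) = 1316885/4249278 - √50546/726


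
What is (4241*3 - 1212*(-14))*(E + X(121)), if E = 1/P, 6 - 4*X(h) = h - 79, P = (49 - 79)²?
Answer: -26718601/100 ≈ -2.6719e+5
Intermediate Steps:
P = 900 (P = (-30)² = 900)
X(h) = 85/4 - h/4 (X(h) = 3/2 - (h - 79)/4 = 3/2 - (-79 + h)/4 = 3/2 + (79/4 - h/4) = 85/4 - h/4)
E = 1/900 ≈ 0.0011111
(4241*3 - 1212*(-14))*(E + X(121)) = (4241*3 - 1212*(-14))*(1/900 + (85/4 - ¼*121)) = (12723 + 16968)*(1/900 + (85/4 - 121/4)) = 29691*(1/900 - 9) = 29691*(-8099/900) = -26718601/100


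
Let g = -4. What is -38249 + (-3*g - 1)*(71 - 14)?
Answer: -37622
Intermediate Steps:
-38249 + (-3*g - 1)*(71 - 14) = -38249 + (-3*(-4) - 1)*(71 - 14) = -38249 + (12 - 1)*57 = -38249 + 11*57 = -38249 + 627 = -37622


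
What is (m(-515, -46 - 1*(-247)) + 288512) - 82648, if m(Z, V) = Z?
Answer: 205349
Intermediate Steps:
(m(-515, -46 - 1*(-247)) + 288512) - 82648 = (-515 + 288512) - 82648 = 287997 - 82648 = 205349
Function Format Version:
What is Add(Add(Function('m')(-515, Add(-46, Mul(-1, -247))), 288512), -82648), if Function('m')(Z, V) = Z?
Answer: 205349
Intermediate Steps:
Add(Add(Function('m')(-515, Add(-46, Mul(-1, -247))), 288512), -82648) = Add(Add(-515, 288512), -82648) = Add(287997, -82648) = 205349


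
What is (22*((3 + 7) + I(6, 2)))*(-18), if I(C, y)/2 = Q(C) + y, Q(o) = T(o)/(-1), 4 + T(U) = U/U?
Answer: -7920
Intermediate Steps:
T(U) = -3 (T(U) = -4 + U/U = -4 + 1 = -3)
Q(o) = 3 (Q(o) = -3/(-1) = -3*(-1) = 3)
I(C, y) = 6 + 2*y (I(C, y) = 2*(3 + y) = 6 + 2*y)
(22*((3 + 7) + I(6, 2)))*(-18) = (22*((3 + 7) + (6 + 2*2)))*(-18) = (22*(10 + (6 + 4)))*(-18) = (22*(10 + 10))*(-18) = (22*20)*(-18) = 440*(-18) = -7920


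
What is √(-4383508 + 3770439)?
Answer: I*√613069 ≈ 782.99*I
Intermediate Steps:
√(-4383508 + 3770439) = √(-613069) = I*√613069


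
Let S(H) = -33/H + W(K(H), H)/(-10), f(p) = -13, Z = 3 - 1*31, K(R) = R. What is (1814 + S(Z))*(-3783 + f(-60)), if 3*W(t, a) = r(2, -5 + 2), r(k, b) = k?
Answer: -723467303/105 ≈ -6.8902e+6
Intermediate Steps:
Z = -28 (Z = 3 - 31 = -28)
W(t, a) = ⅔ (W(t, a) = (⅓)*2 = ⅔)
S(H) = -1/15 - 33/H (S(H) = -33/H + (⅔)/(-10) = -33/H + (⅔)*(-⅒) = -33/H - 1/15 = -1/15 - 33/H)
(1814 + S(Z))*(-3783 + f(-60)) = (1814 + (1/15)*(-495 - 1*(-28))/(-28))*(-3783 - 13) = (1814 + (1/15)*(-1/28)*(-495 + 28))*(-3796) = (1814 + (1/15)*(-1/28)*(-467))*(-3796) = (1814 + 467/420)*(-3796) = (762347/420)*(-3796) = -723467303/105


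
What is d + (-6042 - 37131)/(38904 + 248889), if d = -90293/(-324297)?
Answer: 147960728/1152227241 ≈ 0.12841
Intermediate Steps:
d = 90293/324297 (d = -90293*(-1/324297) = 90293/324297 ≈ 0.27843)
d + (-6042 - 37131)/(38904 + 248889) = 90293/324297 + (-6042 - 37131)/(38904 + 248889) = 90293/324297 - 43173/287793 = 90293/324297 - 43173*1/287793 = 90293/324297 - 533/3553 = 147960728/1152227241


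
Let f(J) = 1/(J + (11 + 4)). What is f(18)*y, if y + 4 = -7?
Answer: -⅓ ≈ -0.33333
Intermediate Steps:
y = -11 (y = -4 - 7 = -11)
f(J) = 1/(15 + J) (f(J) = 1/(J + 15) = 1/(15 + J))
f(18)*y = -11/(15 + 18) = -11/33 = (1/33)*(-11) = -⅓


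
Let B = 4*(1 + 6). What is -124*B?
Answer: -3472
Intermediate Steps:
B = 28 (B = 4*7 = 28)
-124*B = -124*28 = -3472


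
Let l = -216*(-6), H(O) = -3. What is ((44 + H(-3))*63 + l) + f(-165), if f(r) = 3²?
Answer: 3888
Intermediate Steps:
f(r) = 9
l = 1296
((44 + H(-3))*63 + l) + f(-165) = ((44 - 3)*63 + 1296) + 9 = (41*63 + 1296) + 9 = (2583 + 1296) + 9 = 3879 + 9 = 3888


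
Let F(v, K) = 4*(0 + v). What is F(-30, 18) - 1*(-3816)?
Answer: 3696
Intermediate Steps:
F(v, K) = 4*v
F(-30, 18) - 1*(-3816) = 4*(-30) - 1*(-3816) = -120 + 3816 = 3696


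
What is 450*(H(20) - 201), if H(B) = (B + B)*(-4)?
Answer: -162450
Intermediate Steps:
H(B) = -8*B (H(B) = (2*B)*(-4) = -8*B)
450*(H(20) - 201) = 450*(-8*20 - 201) = 450*(-160 - 201) = 450*(-361) = -162450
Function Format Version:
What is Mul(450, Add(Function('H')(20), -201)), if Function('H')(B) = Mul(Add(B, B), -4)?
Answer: -162450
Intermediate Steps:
Function('H')(B) = Mul(-8, B) (Function('H')(B) = Mul(Mul(2, B), -4) = Mul(-8, B))
Mul(450, Add(Function('H')(20), -201)) = Mul(450, Add(Mul(-8, 20), -201)) = Mul(450, Add(-160, -201)) = Mul(450, -361) = -162450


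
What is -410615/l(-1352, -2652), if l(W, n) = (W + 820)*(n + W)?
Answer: -410615/2130128 ≈ -0.19277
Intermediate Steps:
l(W, n) = (820 + W)*(W + n)
-410615/l(-1352, -2652) = -410615/((-1352)² + 820*(-1352) + 820*(-2652) - 1352*(-2652)) = -410615/(1827904 - 1108640 - 2174640 + 3585504) = -410615/2130128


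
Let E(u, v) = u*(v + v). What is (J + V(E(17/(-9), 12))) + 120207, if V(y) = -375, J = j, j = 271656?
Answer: 391488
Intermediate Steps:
E(u, v) = 2*u*v (E(u, v) = u*(2*v) = 2*u*v)
J = 271656
(J + V(E(17/(-9), 12))) + 120207 = (271656 - 375) + 120207 = 271281 + 120207 = 391488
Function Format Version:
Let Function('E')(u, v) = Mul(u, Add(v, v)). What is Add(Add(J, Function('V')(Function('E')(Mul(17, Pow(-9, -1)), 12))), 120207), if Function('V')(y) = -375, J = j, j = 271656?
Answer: 391488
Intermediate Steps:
Function('E')(u, v) = Mul(2, u, v) (Function('E')(u, v) = Mul(u, Mul(2, v)) = Mul(2, u, v))
J = 271656
Add(Add(J, Function('V')(Function('E')(Mul(17, Pow(-9, -1)), 12))), 120207) = Add(Add(271656, -375), 120207) = Add(271281, 120207) = 391488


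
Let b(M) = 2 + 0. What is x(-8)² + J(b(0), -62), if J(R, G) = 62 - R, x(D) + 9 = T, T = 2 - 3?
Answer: 160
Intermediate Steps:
b(M) = 2
T = -1
x(D) = -10 (x(D) = -9 - 1 = -10)
x(-8)² + J(b(0), -62) = (-10)² + (62 - 1*2) = 100 + (62 - 2) = 100 + 60 = 160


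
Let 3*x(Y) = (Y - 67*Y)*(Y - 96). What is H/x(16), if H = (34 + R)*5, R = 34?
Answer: 17/1408 ≈ 0.012074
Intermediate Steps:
H = 340 (H = (34 + 34)*5 = 68*5 = 340)
x(Y) = -22*Y*(-96 + Y) (x(Y) = ((Y - 67*Y)*(Y - 96))/3 = ((-66*Y)*(-96 + Y))/3 = (-66*Y*(-96 + Y))/3 = -22*Y*(-96 + Y))
H/x(16) = 340/((22*16*(96 - 1*16))) = 340/((22*16*(96 - 16))) = 340/((22*16*80)) = 340/28160 = 340*(1/28160) = 17/1408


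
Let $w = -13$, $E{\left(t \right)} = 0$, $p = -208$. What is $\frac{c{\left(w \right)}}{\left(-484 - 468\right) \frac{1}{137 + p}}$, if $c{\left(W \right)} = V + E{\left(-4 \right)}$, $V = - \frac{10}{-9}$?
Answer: $\frac{355}{4284} \approx 0.082866$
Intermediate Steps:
$V = \frac{10}{9}$ ($V = \left(-10\right) \left(- \frac{1}{9}\right) = \frac{10}{9} \approx 1.1111$)
$c{\left(W \right)} = \frac{10}{9}$ ($c{\left(W \right)} = \frac{10}{9} + 0 = \frac{10}{9}$)
$\frac{c{\left(w \right)}}{\left(-484 - 468\right) \frac{1}{137 + p}} = \frac{10}{9 \frac{-484 - 468}{137 - 208}} = \frac{10}{9 \left(- \frac{952}{-71}\right)} = \frac{10}{9 \left(\left(-952\right) \left(- \frac{1}{71}\right)\right)} = \frac{10}{9 \cdot \frac{952}{71}} = \frac{10}{9} \cdot \frac{71}{952} = \frac{355}{4284}$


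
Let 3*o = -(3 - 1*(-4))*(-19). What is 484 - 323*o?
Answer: -41507/3 ≈ -13836.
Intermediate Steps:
o = 133/3 (o = (-(3 - 1*(-4))*(-19))/3 = (-(3 + 4)*(-19))/3 = (-7*(-19))/3 = (-1*(-133))/3 = (⅓)*133 = 133/3 ≈ 44.333)
484 - 323*o = 484 - 323*133/3 = 484 - 42959/3 = -41507/3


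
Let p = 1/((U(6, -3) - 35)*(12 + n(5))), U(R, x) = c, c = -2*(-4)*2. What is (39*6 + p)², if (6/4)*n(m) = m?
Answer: 41825567169/763876 ≈ 54754.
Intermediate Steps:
n(m) = 2*m/3
c = 16 (c = 8*2 = 16)
U(R, x) = 16
p = -3/874 (p = 1/((16 - 35)*(12 + (⅔)*5)) = 1/(-19*(12 + 10/3)) = 1/(-19*46/3) = 1/(-874/3) = -3/874 ≈ -0.0034325)
(39*6 + p)² = (39*6 - 3/874)² = (234 - 3/874)² = (204513/874)² = 41825567169/763876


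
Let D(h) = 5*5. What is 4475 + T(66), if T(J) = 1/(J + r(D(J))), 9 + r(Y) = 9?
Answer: 295351/66 ≈ 4475.0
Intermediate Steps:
D(h) = 25
r(Y) = 0 (r(Y) = -9 + 9 = 0)
T(J) = 1/J (T(J) = 1/(J + 0) = 1/J)
4475 + T(66) = 4475 + 1/66 = 295351/66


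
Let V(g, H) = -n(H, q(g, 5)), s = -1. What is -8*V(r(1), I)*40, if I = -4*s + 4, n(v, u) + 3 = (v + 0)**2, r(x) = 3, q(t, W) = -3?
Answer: 19520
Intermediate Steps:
n(v, u) = -3 + v**2 (n(v, u) = -3 + (v + 0)**2 = -3 + v**2)
I = 8 (I = -4*(-1) + 4 = 4 + 4 = 8)
V(g, H) = 3 - H**2 (V(g, H) = -(-3 + H**2) = 3 - H**2)
-8*V(r(1), I)*40 = -8*(3 - 1*8**2)*40 = -8*(3 - 1*64)*40 = -8*(3 - 64)*40 = -8*(-61)*40 = 488*40 = 19520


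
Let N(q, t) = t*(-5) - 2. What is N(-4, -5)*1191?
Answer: 27393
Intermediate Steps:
N(q, t) = -2 - 5*t (N(q, t) = -5*t - 2 = -2 - 5*t)
N(-4, -5)*1191 = (-2 - 5*(-5))*1191 = (-2 + 25)*1191 = 23*1191 = 27393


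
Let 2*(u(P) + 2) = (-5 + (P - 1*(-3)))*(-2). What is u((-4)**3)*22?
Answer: 1408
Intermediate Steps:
u(P) = -P (u(P) = -2 + ((-5 + (P - 1*(-3)))*(-2))/2 = -2 + ((-5 + (P + 3))*(-2))/2 = -2 + ((-5 + (3 + P))*(-2))/2 = -2 + ((-2 + P)*(-2))/2 = -2 + (4 - 2*P)/2 = -2 + (2 - P) = -P)
u((-4)**3)*22 = -1*(-4)**3*22 = -1*(-64)*22 = 64*22 = 1408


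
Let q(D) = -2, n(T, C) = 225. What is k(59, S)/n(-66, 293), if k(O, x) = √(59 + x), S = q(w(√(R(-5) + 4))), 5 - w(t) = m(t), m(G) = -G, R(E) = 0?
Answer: √57/225 ≈ 0.033555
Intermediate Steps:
w(t) = 5 + t (w(t) = 5 - (-1)*t = 5 + t)
S = -2
k(59, S)/n(-66, 293) = √(59 - 2)/225 = √57*(1/225) = √57/225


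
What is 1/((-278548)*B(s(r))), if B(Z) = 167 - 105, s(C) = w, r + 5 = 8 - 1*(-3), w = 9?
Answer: -1/17269976 ≈ -5.7904e-8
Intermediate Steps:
r = 6 (r = -5 + (8 - 1*(-3)) = -5 + (8 + 3) = -5 + 11 = 6)
s(C) = 9
B(Z) = 62
1/((-278548)*B(s(r))) = 1/(-278548*62) = -1/278548*1/62 = -1/17269976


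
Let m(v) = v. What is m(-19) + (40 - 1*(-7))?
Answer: 28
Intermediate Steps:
m(-19) + (40 - 1*(-7)) = -19 + (40 - 1*(-7)) = -19 + (40 + 7) = -19 + 47 = 28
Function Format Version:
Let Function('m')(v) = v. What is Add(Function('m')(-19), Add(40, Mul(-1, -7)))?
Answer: 28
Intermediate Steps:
Add(Function('m')(-19), Add(40, Mul(-1, -7))) = Add(-19, Add(40, Mul(-1, -7))) = Add(-19, Add(40, 7)) = Add(-19, 47) = 28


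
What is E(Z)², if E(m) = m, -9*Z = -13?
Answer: 169/81 ≈ 2.0864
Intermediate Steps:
Z = 13/9 (Z = -⅑*(-13) = 13/9 ≈ 1.4444)
E(Z)² = (13/9)² = 169/81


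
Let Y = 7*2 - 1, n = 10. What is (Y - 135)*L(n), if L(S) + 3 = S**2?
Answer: -11834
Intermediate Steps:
Y = 13 (Y = 14 - 1 = 13)
L(S) = -3 + S**2
(Y - 135)*L(n) = (13 - 135)*(-3 + 10**2) = -122*(-3 + 100) = -122*97 = -11834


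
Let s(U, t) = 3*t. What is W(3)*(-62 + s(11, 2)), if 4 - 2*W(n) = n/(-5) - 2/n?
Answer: -2212/15 ≈ -147.47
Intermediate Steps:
W(n) = 2 + 1/n + n/10 (W(n) = 2 - (n/(-5) - 2/n)/2 = 2 - (n*(-1/5) - 2/n)/2 = 2 - (-n/5 - 2/n)/2 = 2 - (-2/n - n/5)/2 = 2 + (1/n + n/10) = 2 + 1/n + n/10)
W(3)*(-62 + s(11, 2)) = (2 + 1/3 + (1/10)*3)*(-62 + 3*2) = (2 + 1/3 + 3/10)*(-62 + 6) = (79/30)*(-56) = -2212/15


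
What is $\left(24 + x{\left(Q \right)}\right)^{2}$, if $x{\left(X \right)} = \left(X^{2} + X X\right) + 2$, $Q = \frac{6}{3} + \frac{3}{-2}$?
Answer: $\frac{2809}{4} \approx 702.25$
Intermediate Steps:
$Q = \frac{1}{2}$ ($Q = 6 \cdot \frac{1}{3} + 3 \left(- \frac{1}{2}\right) = 2 - \frac{3}{2} = \frac{1}{2} \approx 0.5$)
$x{\left(X \right)} = 2 + 2 X^{2}$ ($x{\left(X \right)} = \left(X^{2} + X^{2}\right) + 2 = 2 X^{2} + 2 = 2 + 2 X^{2}$)
$\left(24 + x{\left(Q \right)}\right)^{2} = \left(24 + \left(2 + \frac{2}{4}\right)\right)^{2} = \left(24 + \left(2 + 2 \cdot \frac{1}{4}\right)\right)^{2} = \left(24 + \left(2 + \frac{1}{2}\right)\right)^{2} = \left(24 + \frac{5}{2}\right)^{2} = \left(\frac{53}{2}\right)^{2} = \frac{2809}{4}$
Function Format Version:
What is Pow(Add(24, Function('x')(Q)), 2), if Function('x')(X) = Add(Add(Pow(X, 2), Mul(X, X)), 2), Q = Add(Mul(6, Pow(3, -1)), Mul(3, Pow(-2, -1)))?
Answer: Rational(2809, 4) ≈ 702.25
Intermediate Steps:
Q = Rational(1, 2) (Q = Add(Mul(6, Rational(1, 3)), Mul(3, Rational(-1, 2))) = Add(2, Rational(-3, 2)) = Rational(1, 2) ≈ 0.50000)
Function('x')(X) = Add(2, Mul(2, Pow(X, 2))) (Function('x')(X) = Add(Add(Pow(X, 2), Pow(X, 2)), 2) = Add(Mul(2, Pow(X, 2)), 2) = Add(2, Mul(2, Pow(X, 2))))
Pow(Add(24, Function('x')(Q)), 2) = Pow(Add(24, Add(2, Mul(2, Pow(Rational(1, 2), 2)))), 2) = Pow(Add(24, Add(2, Mul(2, Rational(1, 4)))), 2) = Pow(Add(24, Add(2, Rational(1, 2))), 2) = Pow(Add(24, Rational(5, 2)), 2) = Pow(Rational(53, 2), 2) = Rational(2809, 4)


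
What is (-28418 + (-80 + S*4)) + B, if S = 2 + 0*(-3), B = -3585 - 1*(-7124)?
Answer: -24951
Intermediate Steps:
B = 3539 (B = -3585 + 7124 = 3539)
S = 2 (S = 2 + 0 = 2)
(-28418 + (-80 + S*4)) + B = (-28418 + (-80 + 2*4)) + 3539 = (-28418 + (-80 + 8)) + 3539 = (-28418 - 72) + 3539 = -28490 + 3539 = -24951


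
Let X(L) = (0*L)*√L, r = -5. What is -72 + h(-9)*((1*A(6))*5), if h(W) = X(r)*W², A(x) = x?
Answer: -72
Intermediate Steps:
X(L) = 0 (X(L) = 0*√L = 0)
h(W) = 0 (h(W) = 0*W² = 0)
-72 + h(-9)*((1*A(6))*5) = -72 + 0*((1*6)*5) = -72 + 0*(6*5) = -72 + 0*30 = -72 + 0 = -72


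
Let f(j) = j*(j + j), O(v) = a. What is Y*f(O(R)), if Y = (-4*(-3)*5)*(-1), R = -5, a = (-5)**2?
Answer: -75000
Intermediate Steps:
a = 25
O(v) = 25
f(j) = 2*j**2 (f(j) = j*(2*j) = 2*j**2)
Y = -60 (Y = (12*5)*(-1) = 60*(-1) = -60)
Y*f(O(R)) = -120*25**2 = -120*625 = -60*1250 = -75000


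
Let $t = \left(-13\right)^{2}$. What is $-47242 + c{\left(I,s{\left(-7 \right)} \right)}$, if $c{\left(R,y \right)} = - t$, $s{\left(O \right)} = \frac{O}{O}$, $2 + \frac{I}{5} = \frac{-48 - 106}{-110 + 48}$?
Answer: $-47411$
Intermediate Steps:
$I = \frac{75}{31}$ ($I = -10 + 5 \frac{-48 - 106}{-110 + 48} = -10 + 5 \left(- \frac{154}{-62}\right) = -10 + 5 \left(\left(-154\right) \left(- \frac{1}{62}\right)\right) = -10 + 5 \cdot \frac{77}{31} = -10 + \frac{385}{31} = \frac{75}{31} \approx 2.4194$)
$s{\left(O \right)} = 1$
$t = 169$
$c{\left(R,y \right)} = -169$ ($c{\left(R,y \right)} = \left(-1\right) 169 = -169$)
$-47242 + c{\left(I,s{\left(-7 \right)} \right)} = -47242 - 169 = -47411$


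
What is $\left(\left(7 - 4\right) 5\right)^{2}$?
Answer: $225$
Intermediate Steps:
$\left(\left(7 - 4\right) 5\right)^{2} = \left(3 \cdot 5\right)^{2} = 15^{2} = 225$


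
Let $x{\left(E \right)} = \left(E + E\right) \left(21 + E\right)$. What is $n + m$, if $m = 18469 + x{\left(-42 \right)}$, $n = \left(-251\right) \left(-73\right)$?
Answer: $38556$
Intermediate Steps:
$x{\left(E \right)} = 2 E \left(21 + E\right)$
$n = 18323$
$m = 20233$ ($m = 18469 + 2 \left(-42\right) \left(21 - 42\right) = 18469 + 2 \left(-42\right) \left(-21\right) = 18469 + 1764 = 20233$)
$n + m = 18323 + 20233 = 38556$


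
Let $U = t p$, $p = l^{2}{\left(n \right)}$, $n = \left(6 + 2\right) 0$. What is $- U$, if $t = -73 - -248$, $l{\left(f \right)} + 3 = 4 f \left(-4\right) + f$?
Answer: $-1575$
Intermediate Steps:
$n = 0$ ($n = 8 \cdot 0 = 0$)
$l{\left(f \right)} = -3 - 15 f$ ($l{\left(f \right)} = -3 + \left(4 f \left(-4\right) + f\right) = -3 + \left(- 16 f + f\right) = -3 - 15 f$)
$p = 9$ ($p = \left(-3 - 0\right)^{2} = \left(-3 + 0\right)^{2} = \left(-3\right)^{2} = 9$)
$t = 175$ ($t = -73 + 248 = 175$)
$U = 1575$ ($U = 175 \cdot 9 = 1575$)
$- U = \left(-1\right) 1575 = -1575$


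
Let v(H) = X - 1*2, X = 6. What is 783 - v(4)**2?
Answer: 767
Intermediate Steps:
v(H) = 4 (v(H) = 6 - 1*2 = 6 - 2 = 4)
783 - v(4)**2 = 783 - 1*4**2 = 783 - 1*16 = 783 - 16 = 767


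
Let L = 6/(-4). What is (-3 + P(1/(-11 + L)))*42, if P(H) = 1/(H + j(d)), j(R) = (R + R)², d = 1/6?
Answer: 1224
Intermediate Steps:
L = -3/2 (L = 6*(-¼) = -3/2 ≈ -1.5000)
d = ⅙ (d = 1*(⅙) = ⅙ ≈ 0.16667)
j(R) = 4*R² (j(R) = (2*R)² = 4*R²)
P(H) = 1/(⅑ + H) (P(H) = 1/(H + 4*(⅙)²) = 1/(H + 4*(1/36)) = 1/(H + ⅑) = 1/(⅑ + H))
(-3 + P(1/(-11 + L)))*42 = (-3 + 9/(1 + 9/(-11 - 3/2)))*42 = (-3 + 9/(1 + 9/(-25/2)))*42 = (-3 + 9/(1 + 9*(-2/25)))*42 = (-3 + 9/(1 - 18/25))*42 = (-3 + 9/(7/25))*42 = (-3 + 9*(25/7))*42 = (-3 + 225/7)*42 = (204/7)*42 = 1224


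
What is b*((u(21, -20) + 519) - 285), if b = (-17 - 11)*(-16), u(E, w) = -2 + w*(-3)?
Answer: 130816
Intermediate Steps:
u(E, w) = -2 - 3*w
b = 448 (b = -28*(-16) = 448)
b*((u(21, -20) + 519) - 285) = 448*(((-2 - 3*(-20)) + 519) - 285) = 448*(((-2 + 60) + 519) - 285) = 448*((58 + 519) - 285) = 448*(577 - 285) = 448*292 = 130816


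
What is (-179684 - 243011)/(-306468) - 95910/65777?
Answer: -1589736865/20158545636 ≈ -0.078862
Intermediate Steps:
(-179684 - 243011)/(-306468) - 95910/65777 = -422695*(-1/306468) - 95910*1/65777 = 422695/306468 - 95910/65777 = -1589736865/20158545636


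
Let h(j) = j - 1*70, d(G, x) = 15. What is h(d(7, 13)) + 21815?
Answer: 21760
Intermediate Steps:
h(j) = -70 + j (h(j) = j - 70 = -70 + j)
h(d(7, 13)) + 21815 = (-70 + 15) + 21815 = -55 + 21815 = 21760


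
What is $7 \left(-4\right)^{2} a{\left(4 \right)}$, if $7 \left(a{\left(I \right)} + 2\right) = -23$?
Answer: $-592$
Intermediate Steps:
$a{\left(I \right)} = - \frac{37}{7}$ ($a{\left(I \right)} = -2 + \frac{1}{7} \left(-23\right) = -2 - \frac{23}{7} = - \frac{37}{7}$)
$7 \left(-4\right)^{2} a{\left(4 \right)} = 7 \left(-4\right)^{2} \left(- \frac{37}{7}\right) = 7 \cdot 16 \left(- \frac{37}{7}\right) = 112 \left(- \frac{37}{7}\right) = -592$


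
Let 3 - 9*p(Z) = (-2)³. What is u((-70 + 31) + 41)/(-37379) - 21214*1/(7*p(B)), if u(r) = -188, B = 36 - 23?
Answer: -7136608478/2878183 ≈ -2479.6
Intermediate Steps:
B = 13
p(Z) = 11/9 (p(Z) = ⅓ - ⅑*(-2)³ = ⅓ - ⅑*(-8) = ⅓ + 8/9 = 11/9)
u((-70 + 31) + 41)/(-37379) - 21214*1/(7*p(B)) = -188/(-37379) - 21214/((11/9)*7) = -188*(-1/37379) - 21214/77/9 = 188/37379 - 21214*9/77 = 188/37379 - 190926/77 = -7136608478/2878183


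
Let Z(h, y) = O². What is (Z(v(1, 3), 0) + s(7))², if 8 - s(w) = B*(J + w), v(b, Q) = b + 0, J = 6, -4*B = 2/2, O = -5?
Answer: 21025/16 ≈ 1314.1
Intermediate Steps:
B = -¼ (B = -1/(2*2) = -¼*1 = -¼ ≈ -0.25000)
v(b, Q) = b
Z(h, y) = 25 (Z(h, y) = (-5)² = 25)
s(w) = 19/2 + w/4 (s(w) = 8 - (-1)*(6 + w)/4 = 8 - (-3/2 - w/4) = 8 + (3/2 + w/4) = 19/2 + w/4)
(Z(v(1, 3), 0) + s(7))² = (25 + (19/2 + (¼)*7))² = (25 + (19/2 + 7/4))² = (25 + 45/4)² = (145/4)² = 21025/16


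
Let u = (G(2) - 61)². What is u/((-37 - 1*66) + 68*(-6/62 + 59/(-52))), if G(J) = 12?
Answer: -967603/75254 ≈ -12.858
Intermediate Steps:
u = 2401 (u = (12 - 61)² = (-49)² = 2401)
u/((-37 - 1*66) + 68*(-6/62 + 59/(-52))) = 2401/((-37 - 1*66) + 68*(-6/62 + 59/(-52))) = 2401/((-37 - 66) + 68*(-6*1/62 + 59*(-1/52))) = 2401/(-103 + 68*(-3/31 - 59/52)) = 2401/(-103 + 68*(-1985/1612)) = 2401/(-103 - 33745/403) = 2401/(-75254/403) = 2401*(-403/75254) = -967603/75254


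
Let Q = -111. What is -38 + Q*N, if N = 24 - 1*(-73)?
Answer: -10805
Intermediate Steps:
N = 97 (N = 24 + 73 = 97)
-38 + Q*N = -38 - 111*97 = -38 - 10767 = -10805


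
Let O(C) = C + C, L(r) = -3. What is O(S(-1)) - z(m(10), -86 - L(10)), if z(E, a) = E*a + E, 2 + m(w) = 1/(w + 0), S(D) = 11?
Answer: -669/5 ≈ -133.80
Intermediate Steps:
m(w) = -2 + 1/w (m(w) = -2 + 1/(w + 0) = -2 + 1/w)
O(C) = 2*C
z(E, a) = E + E*a
O(S(-1)) - z(m(10), -86 - L(10)) = 2*11 - (-2 + 1/10)*(1 + (-86 - 1*(-3))) = 22 - (-2 + ⅒)*(1 + (-86 + 3)) = 22 - (-19)*(1 - 83)/10 = 22 - (-19)*(-82)/10 = 22 - 1*779/5 = 22 - 779/5 = -669/5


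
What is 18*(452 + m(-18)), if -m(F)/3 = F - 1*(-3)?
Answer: 8946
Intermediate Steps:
m(F) = -9 - 3*F (m(F) = -3*(F - 1*(-3)) = -3*(F + 3) = -3*(3 + F) = -9 - 3*F)
18*(452 + m(-18)) = 18*(452 + (-9 - 3*(-18))) = 18*(452 + (-9 + 54)) = 18*(452 + 45) = 18*497 = 8946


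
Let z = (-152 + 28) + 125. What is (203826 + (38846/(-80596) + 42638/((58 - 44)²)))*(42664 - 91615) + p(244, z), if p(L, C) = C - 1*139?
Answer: -201250466892534/20149 ≈ -9.9881e+9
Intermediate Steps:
z = 1 (z = -124 + 125 = 1)
p(L, C) = -139 + C (p(L, C) = C - 139 = -139 + C)
(203826 + (38846/(-80596) + 42638/((58 - 44)²)))*(42664 - 91615) + p(244, z) = (203826 + (38846/(-80596) + 42638/((58 - 44)²)))*(42664 - 91615) + (-139 + 1) = (203826 + (38846*(-1/80596) + 42638/(14²)))*(-48951) - 138 = (203826 + (-19423/40298 + 42638/196))*(-48951) - 138 = (203826 + (-19423/40298 + 42638*(1/196)))*(-48951) - 138 = (203826 + (-19423/40298 + 21319/98))*(-48951) - 138 = (203826 + 214302402/987301)*(-48951) - 138 = (201451916028/987301)*(-48951) - 138 = -201250464111972/20149 - 138 = -201250466892534/20149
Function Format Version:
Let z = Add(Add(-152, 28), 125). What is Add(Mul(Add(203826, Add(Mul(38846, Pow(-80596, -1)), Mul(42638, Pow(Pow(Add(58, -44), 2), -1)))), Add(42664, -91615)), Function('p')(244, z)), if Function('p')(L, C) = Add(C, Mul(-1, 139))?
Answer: Rational(-201250466892534, 20149) ≈ -9.9881e+9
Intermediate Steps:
z = 1 (z = Add(-124, 125) = 1)
Function('p')(L, C) = Add(-139, C) (Function('p')(L, C) = Add(C, -139) = Add(-139, C))
Add(Mul(Add(203826, Add(Mul(38846, Pow(-80596, -1)), Mul(42638, Pow(Pow(Add(58, -44), 2), -1)))), Add(42664, -91615)), Function('p')(244, z)) = Add(Mul(Add(203826, Add(Mul(38846, Pow(-80596, -1)), Mul(42638, Pow(Pow(Add(58, -44), 2), -1)))), Add(42664, -91615)), Add(-139, 1)) = Add(Mul(Add(203826, Add(Mul(38846, Rational(-1, 80596)), Mul(42638, Pow(Pow(14, 2), -1)))), -48951), -138) = Add(Mul(Add(203826, Add(Rational(-19423, 40298), Mul(42638, Pow(196, -1)))), -48951), -138) = Add(Mul(Add(203826, Add(Rational(-19423, 40298), Mul(42638, Rational(1, 196)))), -48951), -138) = Add(Mul(Add(203826, Add(Rational(-19423, 40298), Rational(21319, 98))), -48951), -138) = Add(Mul(Add(203826, Rational(214302402, 987301)), -48951), -138) = Add(Mul(Rational(201451916028, 987301), -48951), -138) = Add(Rational(-201250464111972, 20149), -138) = Rational(-201250466892534, 20149)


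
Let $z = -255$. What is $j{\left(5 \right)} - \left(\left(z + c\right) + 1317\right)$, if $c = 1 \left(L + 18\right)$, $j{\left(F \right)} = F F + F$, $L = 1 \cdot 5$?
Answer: $-1055$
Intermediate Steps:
$L = 5$
$j{\left(F \right)} = F + F^{2}$ ($j{\left(F \right)} = F^{2} + F = F + F^{2}$)
$c = 23$ ($c = 1 \left(5 + 18\right) = 1 \cdot 23 = 23$)
$j{\left(5 \right)} - \left(\left(z + c\right) + 1317\right) = 5 \left(1 + 5\right) - \left(\left(-255 + 23\right) + 1317\right) = 5 \cdot 6 - \left(-232 + 1317\right) = 30 - 1085 = -1055$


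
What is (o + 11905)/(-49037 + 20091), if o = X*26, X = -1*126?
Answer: -8629/28946 ≈ -0.29811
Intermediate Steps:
X = -126
o = -3276 (o = -126*26 = -3276)
(o + 11905)/(-49037 + 20091) = (-3276 + 11905)/(-49037 + 20091) = 8629/(-28946) = 8629*(-1/28946) = -8629/28946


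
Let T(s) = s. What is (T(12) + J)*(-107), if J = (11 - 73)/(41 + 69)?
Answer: -67303/55 ≈ -1223.7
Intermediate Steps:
J = -31/55 (J = -62/110 = -62*1/110 = -31/55 ≈ -0.56364)
(T(12) + J)*(-107) = (12 - 31/55)*(-107) = (629/55)*(-107) = -67303/55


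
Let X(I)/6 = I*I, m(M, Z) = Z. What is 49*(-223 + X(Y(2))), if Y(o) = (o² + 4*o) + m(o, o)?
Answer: 46697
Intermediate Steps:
Y(o) = o² + 5*o (Y(o) = (o² + 4*o) + o = o² + 5*o)
X(I) = 6*I² (X(I) = 6*(I*I) = 6*I²)
49*(-223 + X(Y(2))) = 49*(-223 + 6*(2*(5 + 2))²) = 49*(-223 + 6*(2*7)²) = 49*(-223 + 6*14²) = 49*(-223 + 6*196) = 49*(-223 + 1176) = 49*953 = 46697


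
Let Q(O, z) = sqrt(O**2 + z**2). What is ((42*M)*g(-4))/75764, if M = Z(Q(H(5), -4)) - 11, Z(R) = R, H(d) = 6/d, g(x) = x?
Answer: 462/18941 - 84*sqrt(109)/94705 ≈ 0.015131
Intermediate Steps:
M = -11 + 2*sqrt(109)/5 (M = sqrt((6/5)**2 + (-4)**2) - 11 = sqrt((6*(1/5))**2 + 16) - 11 = sqrt((6/5)**2 + 16) - 11 = sqrt(36/25 + 16) - 11 = sqrt(436/25) - 11 = 2*sqrt(109)/5 - 11 = -11 + 2*sqrt(109)/5 ≈ -6.8239)
((42*M)*g(-4))/75764 = ((42*(-11 + 2*sqrt(109)/5))*(-4))/75764 = ((-462 + 84*sqrt(109)/5)*(-4))*(1/75764) = (1848 - 336*sqrt(109)/5)*(1/75764) = 462/18941 - 84*sqrt(109)/94705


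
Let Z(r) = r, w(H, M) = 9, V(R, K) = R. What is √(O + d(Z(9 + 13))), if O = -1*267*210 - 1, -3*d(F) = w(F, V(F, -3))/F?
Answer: I*√27138430/22 ≈ 236.79*I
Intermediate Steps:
d(F) = -3/F
O = -56071 (O = -267*210 - 1 = -56070 - 1 = -56071)
√(O + d(Z(9 + 13))) = √(-56071 - 3/(9 + 13)) = √(-56071 - 3/22) = √(-1233565/22) = I*√27138430/22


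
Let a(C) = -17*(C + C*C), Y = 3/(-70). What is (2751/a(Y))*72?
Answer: 323517600/1139 ≈ 2.8404e+5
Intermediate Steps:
Y = -3/70 (Y = 3*(-1/70) = -3/70 ≈ -0.042857)
a(C) = -17*C - 17*C**2 (a(C) = -17*(C + C**2) = -17*C - 17*C**2)
(2751/a(Y))*72 = (2751/((-17*(-3/70)*(1 - 3/70))))*72 = (2751/((-17*(-3/70)*67/70)))*72 = (2751/(3417/4900))*72 = (2751*(4900/3417))*72 = (4493300/1139)*72 = 323517600/1139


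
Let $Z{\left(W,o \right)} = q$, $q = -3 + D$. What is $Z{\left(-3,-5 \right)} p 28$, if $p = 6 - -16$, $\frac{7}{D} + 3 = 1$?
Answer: $-4004$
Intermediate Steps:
$D = - \frac{7}{2}$ ($D = \frac{7}{-3 + 1} = \frac{7}{-2} = 7 \left(- \frac{1}{2}\right) = - \frac{7}{2} \approx -3.5$)
$q = - \frac{13}{2}$ ($q = -3 - \frac{7}{2} = - \frac{13}{2} \approx -6.5$)
$Z{\left(W,o \right)} = - \frac{13}{2}$
$p = 22$ ($p = 6 + 16 = 22$)
$Z{\left(-3,-5 \right)} p 28 = \left(- \frac{13}{2}\right) 22 \cdot 28 = \left(-143\right) 28 = -4004$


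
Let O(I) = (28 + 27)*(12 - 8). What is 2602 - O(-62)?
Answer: 2382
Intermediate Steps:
O(I) = 220 (O(I) = 55*4 = 220)
2602 - O(-62) = 2602 - 1*220 = 2602 - 220 = 2382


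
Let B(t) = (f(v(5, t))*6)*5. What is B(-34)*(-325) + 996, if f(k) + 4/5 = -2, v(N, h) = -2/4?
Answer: 28296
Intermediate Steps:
v(N, h) = -½ (v(N, h) = -2*¼ = -½)
f(k) = -14/5 (f(k) = -⅘ - 2 = -14/5)
B(t) = -84 (B(t) = -14/5*6*5 = -84/5*5 = -84)
B(-34)*(-325) + 996 = -84*(-325) + 996 = 27300 + 996 = 28296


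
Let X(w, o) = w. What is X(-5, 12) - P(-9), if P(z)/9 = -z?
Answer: -86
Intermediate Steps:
P(z) = -9*z (P(z) = 9*(-z) = -9*z)
X(-5, 12) - P(-9) = -5 - (-9)*(-9) = -5 - 1*81 = -5 - 81 = -86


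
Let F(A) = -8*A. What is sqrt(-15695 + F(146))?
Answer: I*sqrt(16863) ≈ 129.86*I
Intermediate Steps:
sqrt(-15695 + F(146)) = sqrt(-15695 - 8*146) = sqrt(-15695 - 1168) = sqrt(-16863) = I*sqrt(16863)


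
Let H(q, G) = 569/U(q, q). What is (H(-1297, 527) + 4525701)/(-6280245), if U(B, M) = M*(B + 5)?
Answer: -7583825783093/10523957272380 ≈ -0.72062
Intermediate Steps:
U(B, M) = M*(5 + B)
H(q, G) = 569/(q*(5 + q)) (H(q, G) = 569/((q*(5 + q))) = 569*(1/(q*(5 + q))) = 569/(q*(5 + q)))
(H(-1297, 527) + 4525701)/(-6280245) = (569/(-1297*(5 - 1297)) + 4525701)/(-6280245) = (569*(-1/1297)/(-1292) + 4525701)*(-1/6280245) = (569*(-1/1297)*(-1/1292) + 4525701)*(-1/6280245) = (569/1675724 + 4525701)*(-1/6280245) = (7583825783093/1675724)*(-1/6280245) = -7583825783093/10523957272380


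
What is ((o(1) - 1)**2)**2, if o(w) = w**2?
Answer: 0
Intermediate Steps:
((o(1) - 1)**2)**2 = ((1**2 - 1)**2)**2 = ((1 - 1)**2)**2 = (0**2)**2 = 0**2 = 0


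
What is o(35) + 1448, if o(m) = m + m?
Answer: 1518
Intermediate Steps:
o(m) = 2*m
o(35) + 1448 = 2*35 + 1448 = 70 + 1448 = 1518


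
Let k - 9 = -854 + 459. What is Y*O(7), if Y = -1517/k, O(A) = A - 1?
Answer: 4551/193 ≈ 23.580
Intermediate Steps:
O(A) = -1 + A
k = -386 (k = 9 + (-854 + 459) = 9 - 395 = -386)
Y = 1517/386 (Y = -1517/(-386) = -1517*(-1/386) = 1517/386 ≈ 3.9301)
Y*O(7) = 1517*(-1 + 7)/386 = (1517/386)*6 = 4551/193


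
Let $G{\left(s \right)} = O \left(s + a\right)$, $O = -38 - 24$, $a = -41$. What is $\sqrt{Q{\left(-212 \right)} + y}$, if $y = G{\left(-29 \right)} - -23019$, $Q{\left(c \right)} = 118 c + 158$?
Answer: $\sqrt{2501} \approx 50.01$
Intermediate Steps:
$O = -62$
$Q{\left(c \right)} = 158 + 118 c$
$G{\left(s \right)} = 2542 - 62 s$ ($G{\left(s \right)} = - 62 \left(s - 41\right) = - 62 \left(-41 + s\right) = 2542 - 62 s$)
$y = 27359$ ($y = \left(2542 - -1798\right) - -23019 = \left(2542 + 1798\right) + 23019 = 4340 + 23019 = 27359$)
$\sqrt{Q{\left(-212 \right)} + y} = \sqrt{\left(158 + 118 \left(-212\right)\right) + 27359} = \sqrt{\left(158 - 25016\right) + 27359} = \sqrt{-24858 + 27359} = \sqrt{2501}$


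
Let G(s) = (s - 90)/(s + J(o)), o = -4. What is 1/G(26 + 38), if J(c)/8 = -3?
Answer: -20/13 ≈ -1.5385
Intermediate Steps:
J(c) = -24 (J(c) = 8*(-3) = -24)
G(s) = (-90 + s)/(-24 + s) (G(s) = (s - 90)/(s - 24) = (-90 + s)/(-24 + s))
1/G(26 + 38) = 1/((-90 + (26 + 38))/(-24 + (26 + 38))) = 1/((-90 + 64)/(-24 + 64)) = 1/(-26/40) = 1/((1/40)*(-26)) = 1/(-13/20) = -20/13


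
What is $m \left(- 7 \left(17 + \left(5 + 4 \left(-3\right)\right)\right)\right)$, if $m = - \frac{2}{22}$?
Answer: $\frac{70}{11} \approx 6.3636$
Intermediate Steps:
$m = - \frac{1}{11}$ ($m = \left(-2\right) \frac{1}{22} = - \frac{1}{11} \approx -0.090909$)
$m \left(- 7 \left(17 + \left(5 + 4 \left(-3\right)\right)\right)\right) = - \frac{\left(-7\right) \left(17 + \left(5 + 4 \left(-3\right)\right)\right)}{11} = - \frac{\left(-7\right) \left(17 + \left(5 - 12\right)\right)}{11} = - \frac{\left(-7\right) \left(17 - 7\right)}{11} = - \frac{\left(-7\right) 10}{11} = \left(- \frac{1}{11}\right) \left(-70\right) = \frac{70}{11}$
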